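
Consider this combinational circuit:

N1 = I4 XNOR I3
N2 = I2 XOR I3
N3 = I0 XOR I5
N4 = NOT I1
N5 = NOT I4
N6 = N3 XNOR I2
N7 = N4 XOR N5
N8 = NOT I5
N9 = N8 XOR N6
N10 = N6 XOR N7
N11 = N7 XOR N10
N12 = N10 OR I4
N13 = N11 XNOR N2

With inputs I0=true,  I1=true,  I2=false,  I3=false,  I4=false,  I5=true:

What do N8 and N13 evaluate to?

N2 = I2 XOR I3 = false XOR false = false
N3 = I0 XOR I5 = true XOR true = false
N4 = NOT I1 = NOT true = false
N5 = NOT I4 = NOT false = true
N6 = N3 XNOR I2 = false XNOR false = true
N7 = N4 XOR N5 = false XOR true = true
N8 = NOT I5 = NOT true = false
N10 = N6 XOR N7 = true XOR true = false
N11 = N7 XOR N10 = true XOR false = true
N13 = N11 XNOR N2 = true XNOR false = false

N8 = false; N13 = false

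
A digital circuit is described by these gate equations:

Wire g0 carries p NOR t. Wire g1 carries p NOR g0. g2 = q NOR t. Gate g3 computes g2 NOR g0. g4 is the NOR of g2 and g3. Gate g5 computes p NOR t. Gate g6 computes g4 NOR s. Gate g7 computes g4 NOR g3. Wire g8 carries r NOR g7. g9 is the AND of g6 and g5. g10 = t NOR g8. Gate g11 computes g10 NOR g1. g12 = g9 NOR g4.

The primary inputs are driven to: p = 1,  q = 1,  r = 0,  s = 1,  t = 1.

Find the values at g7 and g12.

g0 = p NOR t = 1 NOR 1 = 0
g2 = q NOR t = 1 NOR 1 = 0
g3 = g2 NOR g0 = 0 NOR 0 = 1
g4 = g2 NOR g3 = 0 NOR 1 = 0
g5 = p NOR t = 1 NOR 1 = 0
g6 = g4 NOR s = 0 NOR 1 = 0
g7 = g4 NOR g3 = 0 NOR 1 = 0
g9 = g6 AND g5 = 0 AND 0 = 0
g12 = g9 NOR g4 = 0 NOR 0 = 1

g7 = 0  g12 = 1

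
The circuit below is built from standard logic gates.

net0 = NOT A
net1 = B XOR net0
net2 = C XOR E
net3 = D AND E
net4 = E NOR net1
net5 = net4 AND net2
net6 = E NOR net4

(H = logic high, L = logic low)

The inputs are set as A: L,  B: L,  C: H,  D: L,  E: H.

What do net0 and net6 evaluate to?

net0 = H, net6 = L

net0 = NOT A = NOT L = H
net1 = B XOR net0 = L XOR H = H
net4 = E NOR net1 = H NOR H = L
net6 = E NOR net4 = H NOR L = L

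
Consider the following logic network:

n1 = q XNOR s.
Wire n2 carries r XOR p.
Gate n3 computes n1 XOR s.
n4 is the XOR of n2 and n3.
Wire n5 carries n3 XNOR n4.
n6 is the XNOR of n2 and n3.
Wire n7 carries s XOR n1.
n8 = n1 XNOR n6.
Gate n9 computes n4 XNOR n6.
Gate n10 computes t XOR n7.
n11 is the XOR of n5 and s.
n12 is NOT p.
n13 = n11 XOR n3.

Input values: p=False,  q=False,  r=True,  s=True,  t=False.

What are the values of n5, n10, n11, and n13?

n1 = q XNOR s = False XNOR True = False
n2 = r XOR p = True XOR False = True
n3 = n1 XOR s = False XOR True = True
n4 = n2 XOR n3 = True XOR True = False
n5 = n3 XNOR n4 = True XNOR False = False
n7 = s XOR n1 = True XOR False = True
n10 = t XOR n7 = False XOR True = True
n11 = n5 XOR s = False XOR True = True
n13 = n11 XOR n3 = True XOR True = False

n5 = False, n10 = True, n11 = True, n13 = False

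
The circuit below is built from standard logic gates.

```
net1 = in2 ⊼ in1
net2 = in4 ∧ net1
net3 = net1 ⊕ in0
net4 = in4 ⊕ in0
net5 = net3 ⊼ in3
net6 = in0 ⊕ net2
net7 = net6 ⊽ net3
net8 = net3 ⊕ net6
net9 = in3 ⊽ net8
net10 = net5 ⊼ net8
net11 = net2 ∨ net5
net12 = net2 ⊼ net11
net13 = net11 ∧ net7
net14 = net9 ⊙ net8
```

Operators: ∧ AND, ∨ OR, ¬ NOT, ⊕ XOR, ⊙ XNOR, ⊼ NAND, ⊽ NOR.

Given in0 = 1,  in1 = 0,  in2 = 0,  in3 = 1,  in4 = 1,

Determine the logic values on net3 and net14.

net1 = in2 NAND in1 = 0 NAND 0 = 1
net2 = in4 AND net1 = 1 AND 1 = 1
net3 = net1 XOR in0 = 1 XOR 1 = 0
net6 = in0 XOR net2 = 1 XOR 1 = 0
net8 = net3 XOR net6 = 0 XOR 0 = 0
net9 = in3 NOR net8 = 1 NOR 0 = 0
net14 = net9 XNOR net8 = 0 XNOR 0 = 1

net3 = 0, net14 = 1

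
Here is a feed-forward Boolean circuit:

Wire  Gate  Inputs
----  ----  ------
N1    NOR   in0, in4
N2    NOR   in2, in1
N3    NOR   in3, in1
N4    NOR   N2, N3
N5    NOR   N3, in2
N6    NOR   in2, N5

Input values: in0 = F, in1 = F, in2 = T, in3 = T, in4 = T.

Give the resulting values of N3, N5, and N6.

N3 = F, N5 = F, N6 = F

N3 = in3 NOR in1 = T NOR F = F
N5 = N3 NOR in2 = F NOR T = F
N6 = in2 NOR N5 = T NOR F = F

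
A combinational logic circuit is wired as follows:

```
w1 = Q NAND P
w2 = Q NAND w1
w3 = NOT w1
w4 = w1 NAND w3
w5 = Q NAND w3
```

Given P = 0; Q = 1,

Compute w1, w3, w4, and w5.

w1 = Q NAND P = 1 NAND 0 = 1
w3 = NOT w1 = NOT 1 = 0
w4 = w1 NAND w3 = 1 NAND 0 = 1
w5 = Q NAND w3 = 1 NAND 0 = 1

w1 = 1, w3 = 0, w4 = 1, w5 = 1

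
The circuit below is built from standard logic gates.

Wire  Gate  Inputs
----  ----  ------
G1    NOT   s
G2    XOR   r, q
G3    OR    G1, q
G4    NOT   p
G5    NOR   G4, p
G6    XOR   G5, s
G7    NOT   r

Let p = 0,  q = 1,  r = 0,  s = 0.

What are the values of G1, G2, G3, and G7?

G1 = 1, G2 = 1, G3 = 1, G7 = 1

G1 = NOT s = NOT 0 = 1
G2 = r XOR q = 0 XOR 1 = 1
G3 = G1 OR q = 1 OR 1 = 1
G7 = NOT r = NOT 0 = 1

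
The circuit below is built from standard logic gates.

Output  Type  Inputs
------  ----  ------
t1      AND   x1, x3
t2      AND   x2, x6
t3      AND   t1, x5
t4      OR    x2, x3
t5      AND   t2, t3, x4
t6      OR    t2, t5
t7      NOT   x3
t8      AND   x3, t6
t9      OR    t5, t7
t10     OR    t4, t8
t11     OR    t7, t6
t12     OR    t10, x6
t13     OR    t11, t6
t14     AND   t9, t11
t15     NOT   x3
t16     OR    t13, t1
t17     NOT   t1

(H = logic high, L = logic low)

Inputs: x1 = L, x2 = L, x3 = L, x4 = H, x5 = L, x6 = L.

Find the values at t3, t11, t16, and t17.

t3 = L, t11 = H, t16 = H, t17 = H

t1 = x1 AND x3 = L AND L = L
t2 = x2 AND x6 = L AND L = L
t3 = t1 AND x5 = L AND L = L
t5 = t2 AND t3 AND x4 = L AND L AND H = L
t6 = t2 OR t5 = L OR L = L
t7 = NOT x3 = NOT L = H
t11 = t7 OR t6 = H OR L = H
t13 = t11 OR t6 = H OR L = H
t16 = t13 OR t1 = H OR L = H
t17 = NOT t1 = NOT L = H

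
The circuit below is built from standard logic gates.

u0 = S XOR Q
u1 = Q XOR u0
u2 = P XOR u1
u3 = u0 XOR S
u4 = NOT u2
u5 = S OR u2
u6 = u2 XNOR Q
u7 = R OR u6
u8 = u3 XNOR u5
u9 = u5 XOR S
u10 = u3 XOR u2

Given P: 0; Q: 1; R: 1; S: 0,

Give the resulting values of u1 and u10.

u1 = 0  u10 = 1

u0 = S XOR Q = 0 XOR 1 = 1
u1 = Q XOR u0 = 1 XOR 1 = 0
u2 = P XOR u1 = 0 XOR 0 = 0
u3 = u0 XOR S = 1 XOR 0 = 1
u10 = u3 XOR u2 = 1 XOR 0 = 1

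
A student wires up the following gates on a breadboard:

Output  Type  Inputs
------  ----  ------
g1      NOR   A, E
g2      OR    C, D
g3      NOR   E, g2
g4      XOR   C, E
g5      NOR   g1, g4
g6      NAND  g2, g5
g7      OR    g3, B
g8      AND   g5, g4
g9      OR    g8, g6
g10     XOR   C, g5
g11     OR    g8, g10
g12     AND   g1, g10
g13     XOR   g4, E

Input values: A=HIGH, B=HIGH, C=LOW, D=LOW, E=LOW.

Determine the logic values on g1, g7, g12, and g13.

g1 = LOW, g7 = HIGH, g12 = LOW, g13 = LOW

g1 = A NOR E = HIGH NOR LOW = LOW
g2 = C OR D = LOW OR LOW = LOW
g3 = E NOR g2 = LOW NOR LOW = HIGH
g4 = C XOR E = LOW XOR LOW = LOW
g5 = g1 NOR g4 = LOW NOR LOW = HIGH
g7 = g3 OR B = HIGH OR HIGH = HIGH
g10 = C XOR g5 = LOW XOR HIGH = HIGH
g12 = g1 AND g10 = LOW AND HIGH = LOW
g13 = g4 XOR E = LOW XOR LOW = LOW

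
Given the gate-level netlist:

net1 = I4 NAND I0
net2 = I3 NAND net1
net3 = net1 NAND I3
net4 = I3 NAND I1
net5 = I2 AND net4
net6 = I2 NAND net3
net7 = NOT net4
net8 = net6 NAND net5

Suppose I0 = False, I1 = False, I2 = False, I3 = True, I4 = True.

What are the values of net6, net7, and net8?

net1 = I4 NAND I0 = True NAND False = True
net3 = net1 NAND I3 = True NAND True = False
net4 = I3 NAND I1 = True NAND False = True
net5 = I2 AND net4 = False AND True = False
net6 = I2 NAND net3 = False NAND False = True
net7 = NOT net4 = NOT True = False
net8 = net6 NAND net5 = True NAND False = True

net6 = True, net7 = False, net8 = True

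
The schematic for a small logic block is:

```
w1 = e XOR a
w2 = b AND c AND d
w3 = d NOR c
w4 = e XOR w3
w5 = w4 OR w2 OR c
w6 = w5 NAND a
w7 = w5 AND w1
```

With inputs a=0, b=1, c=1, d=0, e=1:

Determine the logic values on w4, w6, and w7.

w1 = e XOR a = 1 XOR 0 = 1
w2 = b AND c AND d = 1 AND 1 AND 0 = 0
w3 = d NOR c = 0 NOR 1 = 0
w4 = e XOR w3 = 1 XOR 0 = 1
w5 = w4 OR w2 OR c = 1 OR 0 OR 1 = 1
w6 = w5 NAND a = 1 NAND 0 = 1
w7 = w5 AND w1 = 1 AND 1 = 1

w4 = 1; w6 = 1; w7 = 1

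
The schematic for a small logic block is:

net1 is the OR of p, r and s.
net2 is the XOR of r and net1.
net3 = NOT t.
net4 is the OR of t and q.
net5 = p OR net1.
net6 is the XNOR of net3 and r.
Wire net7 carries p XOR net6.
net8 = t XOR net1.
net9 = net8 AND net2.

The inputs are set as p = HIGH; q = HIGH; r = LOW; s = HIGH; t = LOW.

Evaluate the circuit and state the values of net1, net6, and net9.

net1 = HIGH, net6 = LOW, net9 = HIGH

net1 = p OR r OR s = HIGH OR LOW OR HIGH = HIGH
net2 = r XOR net1 = LOW XOR HIGH = HIGH
net3 = NOT t = NOT LOW = HIGH
net6 = net3 XNOR r = HIGH XNOR LOW = LOW
net8 = t XOR net1 = LOW XOR HIGH = HIGH
net9 = net8 AND net2 = HIGH AND HIGH = HIGH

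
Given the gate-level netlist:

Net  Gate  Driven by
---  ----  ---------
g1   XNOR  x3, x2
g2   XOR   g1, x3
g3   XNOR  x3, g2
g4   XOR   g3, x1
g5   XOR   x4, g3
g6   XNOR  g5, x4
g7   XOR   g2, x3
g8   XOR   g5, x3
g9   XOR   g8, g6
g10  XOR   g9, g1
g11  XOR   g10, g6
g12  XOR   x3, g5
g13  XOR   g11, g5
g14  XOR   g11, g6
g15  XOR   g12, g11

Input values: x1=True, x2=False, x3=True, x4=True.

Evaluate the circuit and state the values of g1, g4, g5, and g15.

g1 = x3 XNOR x2 = True XNOR False = False
g2 = g1 XOR x3 = False XOR True = True
g3 = x3 XNOR g2 = True XNOR True = True
g4 = g3 XOR x1 = True XOR True = False
g5 = x4 XOR g3 = True XOR True = False
g6 = g5 XNOR x4 = False XNOR True = False
g8 = g5 XOR x3 = False XOR True = True
g9 = g8 XOR g6 = True XOR False = True
g10 = g9 XOR g1 = True XOR False = True
g11 = g10 XOR g6 = True XOR False = True
g12 = x3 XOR g5 = True XOR False = True
g15 = g12 XOR g11 = True XOR True = False

g1 = False; g4 = False; g5 = False; g15 = False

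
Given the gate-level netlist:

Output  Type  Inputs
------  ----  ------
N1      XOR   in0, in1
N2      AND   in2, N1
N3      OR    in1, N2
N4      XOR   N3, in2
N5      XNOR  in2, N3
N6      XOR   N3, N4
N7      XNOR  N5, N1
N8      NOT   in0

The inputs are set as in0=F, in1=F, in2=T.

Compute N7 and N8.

N1 = in0 XOR in1 = F XOR F = F
N2 = in2 AND N1 = T AND F = F
N3 = in1 OR N2 = F OR F = F
N5 = in2 XNOR N3 = T XNOR F = F
N7 = N5 XNOR N1 = F XNOR F = T
N8 = NOT in0 = NOT F = T

N7 = T, N8 = T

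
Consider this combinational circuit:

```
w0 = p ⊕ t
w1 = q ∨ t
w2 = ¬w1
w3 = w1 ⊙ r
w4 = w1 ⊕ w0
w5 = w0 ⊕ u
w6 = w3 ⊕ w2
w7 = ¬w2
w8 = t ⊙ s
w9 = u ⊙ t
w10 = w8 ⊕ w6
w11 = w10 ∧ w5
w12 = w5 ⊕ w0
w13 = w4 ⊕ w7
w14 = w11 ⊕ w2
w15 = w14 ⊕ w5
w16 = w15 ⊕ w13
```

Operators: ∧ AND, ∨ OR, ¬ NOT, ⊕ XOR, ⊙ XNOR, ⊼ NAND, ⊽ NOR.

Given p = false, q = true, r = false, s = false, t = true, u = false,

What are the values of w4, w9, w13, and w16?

w4 = false, w9 = false, w13 = true, w16 = false

w0 = p XOR t = false XOR true = true
w1 = q OR t = true OR true = true
w2 = NOT w1 = NOT true = false
w3 = w1 XNOR r = true XNOR false = false
w4 = w1 XOR w0 = true XOR true = false
w5 = w0 XOR u = true XOR false = true
w6 = w3 XOR w2 = false XOR false = false
w7 = NOT w2 = NOT false = true
w8 = t XNOR s = true XNOR false = false
w9 = u XNOR t = false XNOR true = false
w10 = w8 XOR w6 = false XOR false = false
w11 = w10 AND w5 = false AND true = false
w13 = w4 XOR w7 = false XOR true = true
w14 = w11 XOR w2 = false XOR false = false
w15 = w14 XOR w5 = false XOR true = true
w16 = w15 XOR w13 = true XOR true = false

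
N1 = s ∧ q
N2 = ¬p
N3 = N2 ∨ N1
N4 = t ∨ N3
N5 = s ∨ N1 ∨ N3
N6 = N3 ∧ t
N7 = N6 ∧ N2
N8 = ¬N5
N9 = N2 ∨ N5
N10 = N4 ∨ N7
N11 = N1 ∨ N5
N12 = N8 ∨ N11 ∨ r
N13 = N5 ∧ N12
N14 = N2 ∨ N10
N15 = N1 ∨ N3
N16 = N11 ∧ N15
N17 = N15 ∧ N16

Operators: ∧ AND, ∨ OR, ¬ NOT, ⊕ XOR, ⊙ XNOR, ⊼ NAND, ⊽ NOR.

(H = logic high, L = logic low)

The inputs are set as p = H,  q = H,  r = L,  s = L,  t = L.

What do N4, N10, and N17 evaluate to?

N4 = L, N10 = L, N17 = L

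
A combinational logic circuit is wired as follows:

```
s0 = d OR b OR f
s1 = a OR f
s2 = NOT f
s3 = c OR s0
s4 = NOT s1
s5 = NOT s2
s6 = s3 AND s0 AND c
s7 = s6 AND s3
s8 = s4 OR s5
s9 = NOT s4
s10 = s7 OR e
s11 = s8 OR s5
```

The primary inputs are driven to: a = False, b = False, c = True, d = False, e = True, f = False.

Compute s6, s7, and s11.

s6 = False, s7 = False, s11 = True

s0 = d OR b OR f = False OR False OR False = False
s1 = a OR f = False OR False = False
s2 = NOT f = NOT False = True
s3 = c OR s0 = True OR False = True
s4 = NOT s1 = NOT False = True
s5 = NOT s2 = NOT True = False
s6 = s3 AND s0 AND c = True AND False AND True = False
s7 = s6 AND s3 = False AND True = False
s8 = s4 OR s5 = True OR False = True
s11 = s8 OR s5 = True OR False = True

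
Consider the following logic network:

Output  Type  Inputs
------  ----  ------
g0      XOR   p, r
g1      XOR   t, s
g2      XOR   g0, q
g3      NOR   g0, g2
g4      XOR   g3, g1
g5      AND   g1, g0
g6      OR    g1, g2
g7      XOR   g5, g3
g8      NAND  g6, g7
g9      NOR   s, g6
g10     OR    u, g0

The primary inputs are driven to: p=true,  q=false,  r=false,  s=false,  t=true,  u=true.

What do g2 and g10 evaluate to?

g2 = true, g10 = true

g0 = p XOR r = true XOR false = true
g2 = g0 XOR q = true XOR false = true
g10 = u OR g0 = true OR true = true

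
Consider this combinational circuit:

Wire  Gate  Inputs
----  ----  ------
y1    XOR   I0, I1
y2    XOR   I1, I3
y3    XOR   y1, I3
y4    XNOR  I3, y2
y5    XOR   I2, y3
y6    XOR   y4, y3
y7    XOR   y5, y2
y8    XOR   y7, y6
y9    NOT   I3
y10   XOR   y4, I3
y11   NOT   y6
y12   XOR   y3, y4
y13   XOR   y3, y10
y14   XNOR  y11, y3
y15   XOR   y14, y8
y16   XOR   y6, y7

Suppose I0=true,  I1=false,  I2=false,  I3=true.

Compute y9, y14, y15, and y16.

y1 = I0 XOR I1 = true XOR false = true
y2 = I1 XOR I3 = false XOR true = true
y3 = y1 XOR I3 = true XOR true = false
y4 = I3 XNOR y2 = true XNOR true = true
y5 = I2 XOR y3 = false XOR false = false
y6 = y4 XOR y3 = true XOR false = true
y7 = y5 XOR y2 = false XOR true = true
y8 = y7 XOR y6 = true XOR true = false
y9 = NOT I3 = NOT true = false
y11 = NOT y6 = NOT true = false
y14 = y11 XNOR y3 = false XNOR false = true
y15 = y14 XOR y8 = true XOR false = true
y16 = y6 XOR y7 = true XOR true = false

y9 = false; y14 = true; y15 = true; y16 = false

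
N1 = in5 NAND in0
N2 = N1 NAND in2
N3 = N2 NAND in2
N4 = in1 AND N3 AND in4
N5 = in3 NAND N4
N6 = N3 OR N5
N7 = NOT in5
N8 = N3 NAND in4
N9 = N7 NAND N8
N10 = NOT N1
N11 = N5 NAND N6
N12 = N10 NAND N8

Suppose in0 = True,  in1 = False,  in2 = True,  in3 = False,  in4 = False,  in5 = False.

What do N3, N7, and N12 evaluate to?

N1 = in5 NAND in0 = False NAND True = True
N2 = N1 NAND in2 = True NAND True = False
N3 = N2 NAND in2 = False NAND True = True
N7 = NOT in5 = NOT False = True
N8 = N3 NAND in4 = True NAND False = True
N10 = NOT N1 = NOT True = False
N12 = N10 NAND N8 = False NAND True = True

N3 = True, N7 = True, N12 = True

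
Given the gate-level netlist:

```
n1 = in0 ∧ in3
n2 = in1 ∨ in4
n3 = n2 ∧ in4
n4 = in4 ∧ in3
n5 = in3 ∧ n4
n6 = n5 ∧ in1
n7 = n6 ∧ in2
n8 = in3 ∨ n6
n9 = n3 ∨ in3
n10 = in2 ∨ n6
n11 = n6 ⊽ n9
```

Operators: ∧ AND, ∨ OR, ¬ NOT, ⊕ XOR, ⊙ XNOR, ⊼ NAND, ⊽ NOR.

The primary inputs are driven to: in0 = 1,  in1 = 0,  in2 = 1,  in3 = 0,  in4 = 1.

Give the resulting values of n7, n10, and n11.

n2 = in1 OR in4 = 0 OR 1 = 1
n3 = n2 AND in4 = 1 AND 1 = 1
n4 = in4 AND in3 = 1 AND 0 = 0
n5 = in3 AND n4 = 0 AND 0 = 0
n6 = n5 AND in1 = 0 AND 0 = 0
n7 = n6 AND in2 = 0 AND 1 = 0
n9 = n3 OR in3 = 1 OR 0 = 1
n10 = in2 OR n6 = 1 OR 0 = 1
n11 = n6 NOR n9 = 0 NOR 1 = 0

n7 = 0; n10 = 1; n11 = 0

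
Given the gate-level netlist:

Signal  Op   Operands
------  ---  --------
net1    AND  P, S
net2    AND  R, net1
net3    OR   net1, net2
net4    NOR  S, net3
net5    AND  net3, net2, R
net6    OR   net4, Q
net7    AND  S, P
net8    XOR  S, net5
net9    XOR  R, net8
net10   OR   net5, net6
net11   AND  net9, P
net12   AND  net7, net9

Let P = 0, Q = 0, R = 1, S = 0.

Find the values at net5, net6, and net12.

net5 = 0, net6 = 1, net12 = 0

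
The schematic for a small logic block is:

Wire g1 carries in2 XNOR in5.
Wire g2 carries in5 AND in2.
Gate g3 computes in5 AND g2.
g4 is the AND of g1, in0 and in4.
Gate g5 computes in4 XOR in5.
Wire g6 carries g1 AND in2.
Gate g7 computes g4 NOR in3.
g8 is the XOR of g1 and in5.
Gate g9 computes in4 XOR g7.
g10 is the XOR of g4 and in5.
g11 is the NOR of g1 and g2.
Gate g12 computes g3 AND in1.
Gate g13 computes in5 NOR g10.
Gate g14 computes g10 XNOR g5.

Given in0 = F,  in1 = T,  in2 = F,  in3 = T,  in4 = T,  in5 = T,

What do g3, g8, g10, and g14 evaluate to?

g3 = F, g8 = T, g10 = T, g14 = F

g1 = in2 XNOR in5 = F XNOR T = F
g2 = in5 AND in2 = T AND F = F
g3 = in5 AND g2 = T AND F = F
g4 = g1 AND in0 AND in4 = F AND F AND T = F
g5 = in4 XOR in5 = T XOR T = F
g8 = g1 XOR in5 = F XOR T = T
g10 = g4 XOR in5 = F XOR T = T
g14 = g10 XNOR g5 = T XNOR F = F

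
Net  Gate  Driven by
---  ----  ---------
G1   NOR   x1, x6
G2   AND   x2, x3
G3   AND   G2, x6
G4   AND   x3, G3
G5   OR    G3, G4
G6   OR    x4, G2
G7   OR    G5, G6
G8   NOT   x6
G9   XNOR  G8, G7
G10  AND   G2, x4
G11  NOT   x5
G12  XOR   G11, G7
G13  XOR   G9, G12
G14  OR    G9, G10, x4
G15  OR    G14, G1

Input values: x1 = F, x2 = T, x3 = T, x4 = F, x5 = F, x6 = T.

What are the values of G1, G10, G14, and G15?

G1 = F  G10 = F  G14 = F  G15 = F

G1 = x1 NOR x6 = F NOR T = F
G2 = x2 AND x3 = T AND T = T
G3 = G2 AND x6 = T AND T = T
G4 = x3 AND G3 = T AND T = T
G5 = G3 OR G4 = T OR T = T
G6 = x4 OR G2 = F OR T = T
G7 = G5 OR G6 = T OR T = T
G8 = NOT x6 = NOT T = F
G9 = G8 XNOR G7 = F XNOR T = F
G10 = G2 AND x4 = T AND F = F
G14 = G9 OR G10 OR x4 = F OR F OR F = F
G15 = G14 OR G1 = F OR F = F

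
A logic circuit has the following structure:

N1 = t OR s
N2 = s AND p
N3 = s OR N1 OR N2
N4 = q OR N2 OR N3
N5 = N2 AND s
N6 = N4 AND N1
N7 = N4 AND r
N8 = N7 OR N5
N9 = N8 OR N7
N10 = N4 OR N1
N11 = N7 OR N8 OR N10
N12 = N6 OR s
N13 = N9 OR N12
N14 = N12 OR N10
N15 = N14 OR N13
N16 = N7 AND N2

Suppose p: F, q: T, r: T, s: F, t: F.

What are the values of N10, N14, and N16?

N10 = T; N14 = T; N16 = F

N1 = t OR s = F OR F = F
N2 = s AND p = F AND F = F
N3 = s OR N1 OR N2 = F OR F OR F = F
N4 = q OR N2 OR N3 = T OR F OR F = T
N6 = N4 AND N1 = T AND F = F
N7 = N4 AND r = T AND T = T
N10 = N4 OR N1 = T OR F = T
N12 = N6 OR s = F OR F = F
N14 = N12 OR N10 = F OR T = T
N16 = N7 AND N2 = T AND F = F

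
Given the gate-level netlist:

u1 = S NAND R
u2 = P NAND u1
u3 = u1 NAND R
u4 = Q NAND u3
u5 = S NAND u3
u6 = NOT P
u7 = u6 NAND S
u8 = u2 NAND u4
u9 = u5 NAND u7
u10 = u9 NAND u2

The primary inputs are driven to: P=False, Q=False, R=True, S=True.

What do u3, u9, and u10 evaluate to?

u3 = True, u9 = True, u10 = False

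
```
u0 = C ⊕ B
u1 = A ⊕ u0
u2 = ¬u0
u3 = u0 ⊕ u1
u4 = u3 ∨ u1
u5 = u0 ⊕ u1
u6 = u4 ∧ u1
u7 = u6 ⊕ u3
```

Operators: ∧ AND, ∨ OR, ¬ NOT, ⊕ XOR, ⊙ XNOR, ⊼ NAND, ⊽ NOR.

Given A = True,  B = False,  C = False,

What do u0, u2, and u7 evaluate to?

u0 = False, u2 = True, u7 = False

u0 = C XOR B = False XOR False = False
u1 = A XOR u0 = True XOR False = True
u2 = NOT u0 = NOT False = True
u3 = u0 XOR u1 = False XOR True = True
u4 = u3 OR u1 = True OR True = True
u6 = u4 AND u1 = True AND True = True
u7 = u6 XOR u3 = True XOR True = False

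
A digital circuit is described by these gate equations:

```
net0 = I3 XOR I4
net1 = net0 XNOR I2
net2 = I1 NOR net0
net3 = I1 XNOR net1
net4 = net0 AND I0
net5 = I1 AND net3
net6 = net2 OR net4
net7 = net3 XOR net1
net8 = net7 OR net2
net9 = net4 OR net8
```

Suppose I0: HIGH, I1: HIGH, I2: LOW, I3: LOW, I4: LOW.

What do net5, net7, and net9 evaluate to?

net5 = HIGH; net7 = LOW; net9 = LOW

net0 = I3 XOR I4 = LOW XOR LOW = LOW
net1 = net0 XNOR I2 = LOW XNOR LOW = HIGH
net2 = I1 NOR net0 = HIGH NOR LOW = LOW
net3 = I1 XNOR net1 = HIGH XNOR HIGH = HIGH
net4 = net0 AND I0 = LOW AND HIGH = LOW
net5 = I1 AND net3 = HIGH AND HIGH = HIGH
net7 = net3 XOR net1 = HIGH XOR HIGH = LOW
net8 = net7 OR net2 = LOW OR LOW = LOW
net9 = net4 OR net8 = LOW OR LOW = LOW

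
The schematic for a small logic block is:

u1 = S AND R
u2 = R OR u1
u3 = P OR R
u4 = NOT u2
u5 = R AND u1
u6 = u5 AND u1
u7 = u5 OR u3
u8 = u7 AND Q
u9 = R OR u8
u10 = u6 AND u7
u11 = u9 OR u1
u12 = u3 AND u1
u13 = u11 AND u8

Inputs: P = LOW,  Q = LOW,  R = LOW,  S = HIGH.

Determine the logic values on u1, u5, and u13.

u1 = LOW, u5 = LOW, u13 = LOW

u1 = S AND R = HIGH AND LOW = LOW
u3 = P OR R = LOW OR LOW = LOW
u5 = R AND u1 = LOW AND LOW = LOW
u7 = u5 OR u3 = LOW OR LOW = LOW
u8 = u7 AND Q = LOW AND LOW = LOW
u9 = R OR u8 = LOW OR LOW = LOW
u11 = u9 OR u1 = LOW OR LOW = LOW
u13 = u11 AND u8 = LOW AND LOW = LOW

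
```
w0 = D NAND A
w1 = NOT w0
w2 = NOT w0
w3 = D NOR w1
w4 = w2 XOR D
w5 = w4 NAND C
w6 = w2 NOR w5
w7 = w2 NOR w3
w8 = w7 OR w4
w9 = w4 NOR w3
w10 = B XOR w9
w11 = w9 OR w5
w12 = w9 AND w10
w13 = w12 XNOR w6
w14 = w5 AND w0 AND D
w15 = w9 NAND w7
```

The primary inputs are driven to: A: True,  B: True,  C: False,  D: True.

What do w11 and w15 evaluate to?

w11 = True, w15 = True

w0 = D NAND A = True NAND True = False
w1 = NOT w0 = NOT False = True
w2 = NOT w0 = NOT False = True
w3 = D NOR w1 = True NOR True = False
w4 = w2 XOR D = True XOR True = False
w5 = w4 NAND C = False NAND False = True
w7 = w2 NOR w3 = True NOR False = False
w9 = w4 NOR w3 = False NOR False = True
w11 = w9 OR w5 = True OR True = True
w15 = w9 NAND w7 = True NAND False = True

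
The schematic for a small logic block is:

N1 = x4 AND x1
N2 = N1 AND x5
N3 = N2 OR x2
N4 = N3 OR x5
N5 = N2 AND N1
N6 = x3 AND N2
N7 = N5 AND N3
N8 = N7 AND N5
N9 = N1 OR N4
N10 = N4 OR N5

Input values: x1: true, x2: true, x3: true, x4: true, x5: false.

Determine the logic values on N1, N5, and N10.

N1 = x4 AND x1 = true AND true = true
N2 = N1 AND x5 = true AND false = false
N3 = N2 OR x2 = false OR true = true
N4 = N3 OR x5 = true OR false = true
N5 = N2 AND N1 = false AND true = false
N10 = N4 OR N5 = true OR false = true

N1 = true  N5 = false  N10 = true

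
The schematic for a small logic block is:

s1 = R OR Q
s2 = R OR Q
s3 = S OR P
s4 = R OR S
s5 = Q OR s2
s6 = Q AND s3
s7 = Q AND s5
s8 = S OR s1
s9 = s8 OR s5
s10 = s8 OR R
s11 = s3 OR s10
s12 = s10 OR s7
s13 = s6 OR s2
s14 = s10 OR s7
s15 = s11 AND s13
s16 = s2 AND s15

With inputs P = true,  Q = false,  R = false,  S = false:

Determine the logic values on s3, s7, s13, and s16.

s1 = R OR Q = false OR false = false
s2 = R OR Q = false OR false = false
s3 = S OR P = false OR true = true
s5 = Q OR s2 = false OR false = false
s6 = Q AND s3 = false AND true = false
s7 = Q AND s5 = false AND false = false
s8 = S OR s1 = false OR false = false
s10 = s8 OR R = false OR false = false
s11 = s3 OR s10 = true OR false = true
s13 = s6 OR s2 = false OR false = false
s15 = s11 AND s13 = true AND false = false
s16 = s2 AND s15 = false AND false = false

s3 = true, s7 = false, s13 = false, s16 = false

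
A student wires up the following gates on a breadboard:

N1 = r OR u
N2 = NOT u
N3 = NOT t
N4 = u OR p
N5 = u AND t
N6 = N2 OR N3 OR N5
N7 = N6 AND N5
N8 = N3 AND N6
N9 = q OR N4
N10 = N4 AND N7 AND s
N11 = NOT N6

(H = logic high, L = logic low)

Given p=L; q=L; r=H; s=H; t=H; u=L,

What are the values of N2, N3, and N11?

N2 = H; N3 = L; N11 = L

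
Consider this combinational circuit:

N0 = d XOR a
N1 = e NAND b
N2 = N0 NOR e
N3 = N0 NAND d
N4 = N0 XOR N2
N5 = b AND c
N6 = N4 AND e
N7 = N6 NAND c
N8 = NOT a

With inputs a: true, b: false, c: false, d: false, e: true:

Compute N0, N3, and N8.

N0 = d XOR a = false XOR true = true
N3 = N0 NAND d = true NAND false = true
N8 = NOT a = NOT true = false

N0 = true, N3 = true, N8 = false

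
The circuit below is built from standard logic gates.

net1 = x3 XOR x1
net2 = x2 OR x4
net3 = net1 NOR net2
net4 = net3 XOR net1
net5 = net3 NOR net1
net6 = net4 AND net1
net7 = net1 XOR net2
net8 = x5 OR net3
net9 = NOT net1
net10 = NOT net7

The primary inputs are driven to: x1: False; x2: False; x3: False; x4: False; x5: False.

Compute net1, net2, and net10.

net1 = False, net2 = False, net10 = True

net1 = x3 XOR x1 = False XOR False = False
net2 = x2 OR x4 = False OR False = False
net7 = net1 XOR net2 = False XOR False = False
net10 = NOT net7 = NOT False = True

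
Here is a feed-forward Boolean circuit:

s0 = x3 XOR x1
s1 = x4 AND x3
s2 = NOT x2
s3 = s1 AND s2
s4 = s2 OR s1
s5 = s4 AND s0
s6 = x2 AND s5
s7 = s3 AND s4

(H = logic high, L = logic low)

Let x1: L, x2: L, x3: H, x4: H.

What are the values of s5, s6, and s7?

s0 = x3 XOR x1 = H XOR L = H
s1 = x4 AND x3 = H AND H = H
s2 = NOT x2 = NOT L = H
s3 = s1 AND s2 = H AND H = H
s4 = s2 OR s1 = H OR H = H
s5 = s4 AND s0 = H AND H = H
s6 = x2 AND s5 = L AND H = L
s7 = s3 AND s4 = H AND H = H

s5 = H, s6 = L, s7 = H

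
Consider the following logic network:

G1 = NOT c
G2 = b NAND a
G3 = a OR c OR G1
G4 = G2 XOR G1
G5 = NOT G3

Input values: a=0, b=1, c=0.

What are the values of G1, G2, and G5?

G1 = 1; G2 = 1; G5 = 0

G1 = NOT c = NOT 0 = 1
G2 = b NAND a = 1 NAND 0 = 1
G3 = a OR c OR G1 = 0 OR 0 OR 1 = 1
G5 = NOT G3 = NOT 1 = 0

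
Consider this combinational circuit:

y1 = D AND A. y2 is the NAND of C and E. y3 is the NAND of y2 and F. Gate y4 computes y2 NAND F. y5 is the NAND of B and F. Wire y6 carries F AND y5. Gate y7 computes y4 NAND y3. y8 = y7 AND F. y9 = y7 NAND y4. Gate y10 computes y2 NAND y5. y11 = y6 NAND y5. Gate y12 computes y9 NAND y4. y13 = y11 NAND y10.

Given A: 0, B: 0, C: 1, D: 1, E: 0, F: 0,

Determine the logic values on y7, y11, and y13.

y7 = 0, y11 = 1, y13 = 1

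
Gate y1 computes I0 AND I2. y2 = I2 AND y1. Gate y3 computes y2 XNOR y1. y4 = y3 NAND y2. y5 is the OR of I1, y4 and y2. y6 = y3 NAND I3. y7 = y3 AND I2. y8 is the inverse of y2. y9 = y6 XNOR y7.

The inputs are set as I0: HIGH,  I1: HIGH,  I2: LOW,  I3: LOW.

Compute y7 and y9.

y7 = LOW, y9 = LOW

y1 = I0 AND I2 = HIGH AND LOW = LOW
y2 = I2 AND y1 = LOW AND LOW = LOW
y3 = y2 XNOR y1 = LOW XNOR LOW = HIGH
y6 = y3 NAND I3 = HIGH NAND LOW = HIGH
y7 = y3 AND I2 = HIGH AND LOW = LOW
y9 = y6 XNOR y7 = HIGH XNOR LOW = LOW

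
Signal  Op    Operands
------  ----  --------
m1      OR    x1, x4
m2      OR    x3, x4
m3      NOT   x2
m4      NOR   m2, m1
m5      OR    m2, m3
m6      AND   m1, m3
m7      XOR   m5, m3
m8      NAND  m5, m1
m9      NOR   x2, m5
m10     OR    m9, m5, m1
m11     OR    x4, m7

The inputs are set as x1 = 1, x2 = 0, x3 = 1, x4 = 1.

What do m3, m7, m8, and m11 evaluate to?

m3 = 1, m7 = 0, m8 = 0, m11 = 1

m1 = x1 OR x4 = 1 OR 1 = 1
m2 = x3 OR x4 = 1 OR 1 = 1
m3 = NOT x2 = NOT 0 = 1
m5 = m2 OR m3 = 1 OR 1 = 1
m7 = m5 XOR m3 = 1 XOR 1 = 0
m8 = m5 NAND m1 = 1 NAND 1 = 0
m11 = x4 OR m7 = 1 OR 0 = 1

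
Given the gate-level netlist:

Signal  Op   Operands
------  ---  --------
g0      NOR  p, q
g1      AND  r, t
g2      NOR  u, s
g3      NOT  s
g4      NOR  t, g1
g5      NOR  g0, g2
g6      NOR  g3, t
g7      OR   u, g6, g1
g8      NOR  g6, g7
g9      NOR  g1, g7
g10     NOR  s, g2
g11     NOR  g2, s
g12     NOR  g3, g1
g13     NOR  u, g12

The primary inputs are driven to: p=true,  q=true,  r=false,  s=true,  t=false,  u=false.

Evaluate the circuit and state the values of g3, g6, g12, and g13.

g3 = false, g6 = true, g12 = true, g13 = false

g1 = r AND t = false AND false = false
g3 = NOT s = NOT true = false
g6 = g3 NOR t = false NOR false = true
g12 = g3 NOR g1 = false NOR false = true
g13 = u NOR g12 = false NOR true = false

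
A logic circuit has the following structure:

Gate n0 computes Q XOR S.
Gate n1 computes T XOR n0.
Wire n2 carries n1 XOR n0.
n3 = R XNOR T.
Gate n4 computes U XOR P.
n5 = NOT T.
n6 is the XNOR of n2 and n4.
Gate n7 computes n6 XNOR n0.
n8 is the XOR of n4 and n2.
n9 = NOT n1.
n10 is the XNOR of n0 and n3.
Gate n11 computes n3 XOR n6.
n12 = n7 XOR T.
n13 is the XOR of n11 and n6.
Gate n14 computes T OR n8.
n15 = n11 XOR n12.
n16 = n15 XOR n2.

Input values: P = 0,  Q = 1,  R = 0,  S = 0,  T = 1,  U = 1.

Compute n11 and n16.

n0 = Q XOR S = 1 XOR 0 = 1
n1 = T XOR n0 = 1 XOR 1 = 0
n2 = n1 XOR n0 = 0 XOR 1 = 1
n3 = R XNOR T = 0 XNOR 1 = 0
n4 = U XOR P = 1 XOR 0 = 1
n6 = n2 XNOR n4 = 1 XNOR 1 = 1
n7 = n6 XNOR n0 = 1 XNOR 1 = 1
n11 = n3 XOR n6 = 0 XOR 1 = 1
n12 = n7 XOR T = 1 XOR 1 = 0
n15 = n11 XOR n12 = 1 XOR 0 = 1
n16 = n15 XOR n2 = 1 XOR 1 = 0

n11 = 1  n16 = 0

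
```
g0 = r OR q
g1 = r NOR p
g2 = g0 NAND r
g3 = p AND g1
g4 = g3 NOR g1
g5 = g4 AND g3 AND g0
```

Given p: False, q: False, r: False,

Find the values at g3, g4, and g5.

g0 = r OR q = False OR False = False
g1 = r NOR p = False NOR False = True
g3 = p AND g1 = False AND True = False
g4 = g3 NOR g1 = False NOR True = False
g5 = g4 AND g3 AND g0 = False AND False AND False = False

g3 = False  g4 = False  g5 = False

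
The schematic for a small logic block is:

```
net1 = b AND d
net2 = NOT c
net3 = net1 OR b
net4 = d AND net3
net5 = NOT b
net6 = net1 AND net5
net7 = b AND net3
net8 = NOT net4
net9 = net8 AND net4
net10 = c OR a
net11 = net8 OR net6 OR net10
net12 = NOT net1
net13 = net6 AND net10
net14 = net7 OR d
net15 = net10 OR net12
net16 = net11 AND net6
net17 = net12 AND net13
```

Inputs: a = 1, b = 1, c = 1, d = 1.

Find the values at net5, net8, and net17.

net1 = b AND d = 1 AND 1 = 1
net3 = net1 OR b = 1 OR 1 = 1
net4 = d AND net3 = 1 AND 1 = 1
net5 = NOT b = NOT 1 = 0
net6 = net1 AND net5 = 1 AND 0 = 0
net8 = NOT net4 = NOT 1 = 0
net10 = c OR a = 1 OR 1 = 1
net12 = NOT net1 = NOT 1 = 0
net13 = net6 AND net10 = 0 AND 1 = 0
net17 = net12 AND net13 = 0 AND 0 = 0

net5 = 0  net8 = 0  net17 = 0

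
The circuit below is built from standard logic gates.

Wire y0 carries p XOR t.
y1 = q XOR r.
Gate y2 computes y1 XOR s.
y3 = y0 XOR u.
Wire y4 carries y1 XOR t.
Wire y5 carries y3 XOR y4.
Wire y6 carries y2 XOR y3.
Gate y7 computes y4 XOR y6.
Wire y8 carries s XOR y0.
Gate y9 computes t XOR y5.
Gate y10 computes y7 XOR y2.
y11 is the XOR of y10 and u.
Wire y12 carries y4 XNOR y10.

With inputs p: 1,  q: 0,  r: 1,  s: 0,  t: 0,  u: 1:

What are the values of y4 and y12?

y0 = p XOR t = 1 XOR 0 = 1
y1 = q XOR r = 0 XOR 1 = 1
y2 = y1 XOR s = 1 XOR 0 = 1
y3 = y0 XOR u = 1 XOR 1 = 0
y4 = y1 XOR t = 1 XOR 0 = 1
y6 = y2 XOR y3 = 1 XOR 0 = 1
y7 = y4 XOR y6 = 1 XOR 1 = 0
y10 = y7 XOR y2 = 0 XOR 1 = 1
y12 = y4 XNOR y10 = 1 XNOR 1 = 1

y4 = 1, y12 = 1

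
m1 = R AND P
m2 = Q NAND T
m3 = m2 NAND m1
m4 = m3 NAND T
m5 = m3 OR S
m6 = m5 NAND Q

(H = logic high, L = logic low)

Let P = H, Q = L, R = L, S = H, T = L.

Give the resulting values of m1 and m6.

m1 = R AND P = L AND H = L
m2 = Q NAND T = L NAND L = H
m3 = m2 NAND m1 = H NAND L = H
m5 = m3 OR S = H OR H = H
m6 = m5 NAND Q = H NAND L = H

m1 = L; m6 = H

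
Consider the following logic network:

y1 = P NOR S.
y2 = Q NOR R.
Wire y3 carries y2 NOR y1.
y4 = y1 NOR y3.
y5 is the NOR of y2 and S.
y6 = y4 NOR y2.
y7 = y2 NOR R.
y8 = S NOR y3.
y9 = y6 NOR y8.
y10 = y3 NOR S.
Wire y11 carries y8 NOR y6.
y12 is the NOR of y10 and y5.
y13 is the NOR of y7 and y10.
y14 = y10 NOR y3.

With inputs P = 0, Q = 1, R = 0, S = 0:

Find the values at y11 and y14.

y11 = 0, y14 = 0

y1 = P NOR S = 0 NOR 0 = 1
y2 = Q NOR R = 1 NOR 0 = 0
y3 = y2 NOR y1 = 0 NOR 1 = 0
y4 = y1 NOR y3 = 1 NOR 0 = 0
y6 = y4 NOR y2 = 0 NOR 0 = 1
y8 = S NOR y3 = 0 NOR 0 = 1
y10 = y3 NOR S = 0 NOR 0 = 1
y11 = y8 NOR y6 = 1 NOR 1 = 0
y14 = y10 NOR y3 = 1 NOR 0 = 0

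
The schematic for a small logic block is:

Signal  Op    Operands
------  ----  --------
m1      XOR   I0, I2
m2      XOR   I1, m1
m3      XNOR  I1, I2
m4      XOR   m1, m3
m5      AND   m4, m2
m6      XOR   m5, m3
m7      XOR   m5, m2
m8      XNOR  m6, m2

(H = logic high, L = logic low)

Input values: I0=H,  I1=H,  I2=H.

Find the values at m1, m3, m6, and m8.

m1 = L, m3 = H, m6 = L, m8 = L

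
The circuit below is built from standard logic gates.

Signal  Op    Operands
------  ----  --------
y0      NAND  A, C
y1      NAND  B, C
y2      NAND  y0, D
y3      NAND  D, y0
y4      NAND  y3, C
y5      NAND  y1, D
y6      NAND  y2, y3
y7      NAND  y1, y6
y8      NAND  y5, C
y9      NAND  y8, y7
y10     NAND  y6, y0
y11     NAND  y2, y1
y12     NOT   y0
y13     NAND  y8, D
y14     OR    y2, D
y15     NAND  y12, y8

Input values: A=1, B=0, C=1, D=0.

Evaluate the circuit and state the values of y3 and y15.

y3 = 1, y15 = 1

y0 = A NAND C = 1 NAND 1 = 0
y1 = B NAND C = 0 NAND 1 = 1
y3 = D NAND y0 = 0 NAND 0 = 1
y5 = y1 NAND D = 1 NAND 0 = 1
y8 = y5 NAND C = 1 NAND 1 = 0
y12 = NOT y0 = NOT 0 = 1
y15 = y12 NAND y8 = 1 NAND 0 = 1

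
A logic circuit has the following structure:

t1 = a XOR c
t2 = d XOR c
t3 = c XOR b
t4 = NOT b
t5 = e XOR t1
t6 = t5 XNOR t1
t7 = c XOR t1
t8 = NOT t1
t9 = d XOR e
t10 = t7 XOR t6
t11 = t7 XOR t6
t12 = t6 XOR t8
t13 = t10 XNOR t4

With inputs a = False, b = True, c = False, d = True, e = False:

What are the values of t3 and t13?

t3 = True, t13 = False

t1 = a XOR c = False XOR False = False
t3 = c XOR b = False XOR True = True
t4 = NOT b = NOT True = False
t5 = e XOR t1 = False XOR False = False
t6 = t5 XNOR t1 = False XNOR False = True
t7 = c XOR t1 = False XOR False = False
t10 = t7 XOR t6 = False XOR True = True
t13 = t10 XNOR t4 = True XNOR False = False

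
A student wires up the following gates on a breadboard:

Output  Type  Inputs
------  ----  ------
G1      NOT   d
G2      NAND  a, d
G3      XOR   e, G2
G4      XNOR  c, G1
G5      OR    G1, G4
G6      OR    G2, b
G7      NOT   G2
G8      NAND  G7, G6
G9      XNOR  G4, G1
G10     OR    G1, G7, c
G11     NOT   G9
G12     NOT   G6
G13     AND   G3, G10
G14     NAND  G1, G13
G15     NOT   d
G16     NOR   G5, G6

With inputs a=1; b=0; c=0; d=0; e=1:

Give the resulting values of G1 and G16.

G1 = 1; G16 = 0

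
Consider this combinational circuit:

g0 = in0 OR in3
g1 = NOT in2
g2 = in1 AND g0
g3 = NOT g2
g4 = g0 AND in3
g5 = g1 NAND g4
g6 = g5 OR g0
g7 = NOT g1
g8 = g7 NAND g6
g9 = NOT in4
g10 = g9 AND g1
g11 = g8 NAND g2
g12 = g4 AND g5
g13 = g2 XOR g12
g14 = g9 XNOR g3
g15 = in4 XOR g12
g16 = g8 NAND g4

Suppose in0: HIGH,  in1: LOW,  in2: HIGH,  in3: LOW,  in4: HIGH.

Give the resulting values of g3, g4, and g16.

g0 = in0 OR in3 = HIGH OR LOW = HIGH
g1 = NOT in2 = NOT HIGH = LOW
g2 = in1 AND g0 = LOW AND HIGH = LOW
g3 = NOT g2 = NOT LOW = HIGH
g4 = g0 AND in3 = HIGH AND LOW = LOW
g5 = g1 NAND g4 = LOW NAND LOW = HIGH
g6 = g5 OR g0 = HIGH OR HIGH = HIGH
g7 = NOT g1 = NOT LOW = HIGH
g8 = g7 NAND g6 = HIGH NAND HIGH = LOW
g16 = g8 NAND g4 = LOW NAND LOW = HIGH

g3 = HIGH, g4 = LOW, g16 = HIGH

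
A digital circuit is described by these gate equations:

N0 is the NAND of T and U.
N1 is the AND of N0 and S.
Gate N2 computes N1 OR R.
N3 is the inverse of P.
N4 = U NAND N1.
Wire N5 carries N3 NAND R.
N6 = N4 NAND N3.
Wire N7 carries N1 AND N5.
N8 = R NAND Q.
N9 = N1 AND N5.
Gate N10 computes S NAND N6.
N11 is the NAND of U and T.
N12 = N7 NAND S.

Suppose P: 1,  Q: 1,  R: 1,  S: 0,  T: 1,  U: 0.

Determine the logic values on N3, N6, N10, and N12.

N0 = T NAND U = 1 NAND 0 = 1
N1 = N0 AND S = 1 AND 0 = 0
N3 = NOT P = NOT 1 = 0
N4 = U NAND N1 = 0 NAND 0 = 1
N5 = N3 NAND R = 0 NAND 1 = 1
N6 = N4 NAND N3 = 1 NAND 0 = 1
N7 = N1 AND N5 = 0 AND 1 = 0
N10 = S NAND N6 = 0 NAND 1 = 1
N12 = N7 NAND S = 0 NAND 0 = 1

N3 = 0  N6 = 1  N10 = 1  N12 = 1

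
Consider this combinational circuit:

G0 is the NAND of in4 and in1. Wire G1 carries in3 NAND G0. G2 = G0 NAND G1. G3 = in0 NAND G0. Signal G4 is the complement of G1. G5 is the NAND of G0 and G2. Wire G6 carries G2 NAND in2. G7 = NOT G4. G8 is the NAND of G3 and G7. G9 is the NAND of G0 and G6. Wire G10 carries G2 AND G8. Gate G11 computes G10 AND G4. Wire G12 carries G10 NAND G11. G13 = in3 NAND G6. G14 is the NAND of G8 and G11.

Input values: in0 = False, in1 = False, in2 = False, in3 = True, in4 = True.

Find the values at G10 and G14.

G0 = in4 NAND in1 = True NAND False = True
G1 = in3 NAND G0 = True NAND True = False
G2 = G0 NAND G1 = True NAND False = True
G3 = in0 NAND G0 = False NAND True = True
G4 = NOT G1 = NOT False = True
G7 = NOT G4 = NOT True = False
G8 = G3 NAND G7 = True NAND False = True
G10 = G2 AND G8 = True AND True = True
G11 = G10 AND G4 = True AND True = True
G14 = G8 NAND G11 = True NAND True = False

G10 = True, G14 = False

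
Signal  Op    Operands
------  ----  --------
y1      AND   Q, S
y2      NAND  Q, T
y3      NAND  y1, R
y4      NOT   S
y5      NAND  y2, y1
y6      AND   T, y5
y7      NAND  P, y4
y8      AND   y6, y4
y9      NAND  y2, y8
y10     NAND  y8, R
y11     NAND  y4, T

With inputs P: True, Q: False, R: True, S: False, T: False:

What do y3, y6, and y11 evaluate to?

y3 = True  y6 = False  y11 = True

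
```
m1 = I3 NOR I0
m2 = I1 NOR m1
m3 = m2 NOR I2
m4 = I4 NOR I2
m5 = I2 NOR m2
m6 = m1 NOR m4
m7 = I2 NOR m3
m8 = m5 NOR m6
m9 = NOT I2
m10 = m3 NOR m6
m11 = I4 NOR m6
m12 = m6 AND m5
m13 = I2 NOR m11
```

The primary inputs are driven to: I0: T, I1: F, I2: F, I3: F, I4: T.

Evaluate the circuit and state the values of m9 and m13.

m1 = I3 NOR I0 = F NOR T = F
m4 = I4 NOR I2 = T NOR F = F
m6 = m1 NOR m4 = F NOR F = T
m9 = NOT I2 = NOT F = T
m11 = I4 NOR m6 = T NOR T = F
m13 = I2 NOR m11 = F NOR F = T

m9 = T  m13 = T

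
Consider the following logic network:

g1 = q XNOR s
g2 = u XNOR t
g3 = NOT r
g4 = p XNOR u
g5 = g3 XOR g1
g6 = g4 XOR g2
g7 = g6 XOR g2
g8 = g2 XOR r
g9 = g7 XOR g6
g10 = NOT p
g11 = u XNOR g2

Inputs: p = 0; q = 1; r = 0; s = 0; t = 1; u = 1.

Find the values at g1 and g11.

g1 = q XNOR s = 1 XNOR 0 = 0
g2 = u XNOR t = 1 XNOR 1 = 1
g11 = u XNOR g2 = 1 XNOR 1 = 1

g1 = 0; g11 = 1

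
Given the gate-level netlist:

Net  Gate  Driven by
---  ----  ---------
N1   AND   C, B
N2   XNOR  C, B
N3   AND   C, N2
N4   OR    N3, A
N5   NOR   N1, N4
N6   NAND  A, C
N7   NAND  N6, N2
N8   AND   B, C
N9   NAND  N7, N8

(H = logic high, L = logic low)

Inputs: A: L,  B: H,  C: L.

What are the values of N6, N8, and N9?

N2 = C XNOR B = L XNOR H = L
N6 = A NAND C = L NAND L = H
N7 = N6 NAND N2 = H NAND L = H
N8 = B AND C = H AND L = L
N9 = N7 NAND N8 = H NAND L = H

N6 = H; N8 = L; N9 = H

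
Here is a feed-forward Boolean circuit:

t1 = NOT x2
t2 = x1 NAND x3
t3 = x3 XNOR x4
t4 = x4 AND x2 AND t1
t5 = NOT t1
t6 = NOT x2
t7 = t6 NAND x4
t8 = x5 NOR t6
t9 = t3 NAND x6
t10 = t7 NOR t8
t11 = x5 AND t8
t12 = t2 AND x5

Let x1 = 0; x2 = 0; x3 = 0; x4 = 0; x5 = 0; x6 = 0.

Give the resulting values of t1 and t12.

t1 = 1; t12 = 0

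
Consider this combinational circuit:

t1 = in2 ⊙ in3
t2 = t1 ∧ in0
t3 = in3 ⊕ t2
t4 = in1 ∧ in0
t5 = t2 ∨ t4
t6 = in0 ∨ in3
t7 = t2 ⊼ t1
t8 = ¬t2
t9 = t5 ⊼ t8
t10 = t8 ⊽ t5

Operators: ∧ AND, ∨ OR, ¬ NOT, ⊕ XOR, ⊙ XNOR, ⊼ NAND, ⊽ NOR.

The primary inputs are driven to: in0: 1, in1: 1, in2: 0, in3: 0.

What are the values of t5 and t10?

t5 = 1, t10 = 0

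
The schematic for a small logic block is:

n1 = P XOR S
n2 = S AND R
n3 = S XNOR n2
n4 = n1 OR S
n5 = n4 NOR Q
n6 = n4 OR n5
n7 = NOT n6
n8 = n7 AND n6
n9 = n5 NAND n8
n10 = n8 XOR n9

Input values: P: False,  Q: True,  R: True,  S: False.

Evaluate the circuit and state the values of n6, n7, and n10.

n6 = False; n7 = True; n10 = True

n1 = P XOR S = False XOR False = False
n4 = n1 OR S = False OR False = False
n5 = n4 NOR Q = False NOR True = False
n6 = n4 OR n5 = False OR False = False
n7 = NOT n6 = NOT False = True
n8 = n7 AND n6 = True AND False = False
n9 = n5 NAND n8 = False NAND False = True
n10 = n8 XOR n9 = False XOR True = True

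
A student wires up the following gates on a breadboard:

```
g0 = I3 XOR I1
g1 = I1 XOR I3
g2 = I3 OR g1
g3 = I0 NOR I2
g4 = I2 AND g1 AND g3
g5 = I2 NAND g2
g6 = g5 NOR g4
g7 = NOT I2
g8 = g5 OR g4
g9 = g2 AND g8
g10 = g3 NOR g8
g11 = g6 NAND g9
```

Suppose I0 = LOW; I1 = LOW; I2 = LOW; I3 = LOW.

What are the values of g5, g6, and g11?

g5 = HIGH; g6 = LOW; g11 = HIGH

g1 = I1 XOR I3 = LOW XOR LOW = LOW
g2 = I3 OR g1 = LOW OR LOW = LOW
g3 = I0 NOR I2 = LOW NOR LOW = HIGH
g4 = I2 AND g1 AND g3 = LOW AND LOW AND HIGH = LOW
g5 = I2 NAND g2 = LOW NAND LOW = HIGH
g6 = g5 NOR g4 = HIGH NOR LOW = LOW
g8 = g5 OR g4 = HIGH OR LOW = HIGH
g9 = g2 AND g8 = LOW AND HIGH = LOW
g11 = g6 NAND g9 = LOW NAND LOW = HIGH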